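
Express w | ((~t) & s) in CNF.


Step 1: Distribute ∨ over ∧: w ∨ ((¬t) ∧ s) = (w ∨ (¬t)) ∧ (w ∨ s).

(w | (~t)) & (w | s)


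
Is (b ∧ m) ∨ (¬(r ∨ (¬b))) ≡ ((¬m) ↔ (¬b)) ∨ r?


Compare truth tables:
b | m | r | φ | ψ
-----------------
F | F | F | F | T
T | F | F | T | F
F | T | F | F | F
T | T | F | T | T
F | F | T | F | T
T | F | T | F | T
F | T | T | F | T
T | T | T | T | T
They differ at row 1 (b=F, m=F, r=F): φ=F but ψ=T.

No, they are not logically equivalent.


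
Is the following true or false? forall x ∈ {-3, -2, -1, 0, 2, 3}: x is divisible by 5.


Evaluate the predicate on each element: -3:False, -2:False, -1:False, 0:True, 2:False, 3:False.
Counterexample x = -3 fails the predicate.

False


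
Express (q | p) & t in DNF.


Step 1: Distribute ∧ over ∨: (q ∨ p) ∧ t = (q ∧ t) ∨ (p ∧ t).

(q & t) | (p & t)


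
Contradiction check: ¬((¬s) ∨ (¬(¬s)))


Truth table over {s}:
s | φ
-----
F | F
T | F
Every row is false.

Yes, it is a contradiction.


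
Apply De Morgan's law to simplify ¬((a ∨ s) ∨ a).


De Morgan: the negation of a disjunction is the conjunction of the negations.
Distribute ¬ across ∨, flipping it to ∧, and negate each literal.

((¬a) ∧ (¬s)) ∧ (¬a)


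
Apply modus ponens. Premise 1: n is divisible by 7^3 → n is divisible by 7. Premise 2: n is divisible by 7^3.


Modus ponens: from (P → Q) and P, infer Q.
P = 'n is divisible by 7^3' is asserted, and P → Q holds, so Q follows.

n is divisible by 7.


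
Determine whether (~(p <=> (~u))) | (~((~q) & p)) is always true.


Build the truth table over {p, q, u}:
p | q | u | φ
-------------
False | False | False | True
True | False | False | False
False | True | False | True
True | True | False | True
False | False | True | True
True | False | True | True
False | True | True | True
True | True | True | True
Counterexample at row 2: with p=True, q=False, u=False, the formula is False.

No, it is not a tautology.


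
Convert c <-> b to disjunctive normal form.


Step 1: c ↔ b is true exactly when both agree: (c ∧ b) ∨ (¬c ∧ ¬b).

(c AND b) OR ((NOT c) AND (NOT b))


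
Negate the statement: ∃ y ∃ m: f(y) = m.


Negation flips each quantifier (∀↔∃) and negates the inner predicate.
¬(∃ y ∃ m: φ) = ∀ y ∀ m: ¬φ.

∀ y ∀ m: ¬(f(y) = m)


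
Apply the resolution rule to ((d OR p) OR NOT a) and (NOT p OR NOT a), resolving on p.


The clauses contain complementary literals p and NOTp.
Resolution eliminates this pair and disjoins the remaining literals (merging duplicates).

(d OR NOT a)


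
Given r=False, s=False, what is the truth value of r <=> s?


Biconditional is true when both operands have the same truth value.
Substitute: r=False, s=False.
False <=> False evaluates to True.

True


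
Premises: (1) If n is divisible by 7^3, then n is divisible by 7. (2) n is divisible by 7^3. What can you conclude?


Modus ponens: from (P → Q) and P, infer Q.
P = 'n is divisible by 7^3' is asserted, and P → Q holds, so Q follows.

n is divisible by 7.


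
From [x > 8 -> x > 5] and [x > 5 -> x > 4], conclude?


Hypothetical syllogism: from (P → Q) and (Q → R), infer (P → R).
Chain the two implications through the shared middle term 'x > 5'.

x > 8 -> x > 4


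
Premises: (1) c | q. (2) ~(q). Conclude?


Disjunctive syllogism: from (P ∨ Q) and ¬P, infer Q.
One disjunct, 'q', is ruled out; the other must hold.

c


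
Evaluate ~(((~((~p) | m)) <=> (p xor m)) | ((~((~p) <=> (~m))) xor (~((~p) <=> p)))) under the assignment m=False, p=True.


Substitute m=False, p=True:
… (earlier sub-steps elided)
~p = False
~m = True
(~p) <=> (~m) = False <=> True = False
~((~p) <=> (~m)) = True
~p = False
(~p) <=> p = False <=> True = False
~((~p) <=> p) = True
(~((~p) <=> (~m))) xor (~((~p) <=> p)) = True xor True = False
((~((~p) | m)) <=> (p xor m)) | ((~((~p) <=> (~m))) xor (~((~p) <=> p))) = True | False = True
~(((~((~p) | m)) <=> (p xor m)) | ((~((~p) <=> (~m))) xor (~((~p) <=> p)))) = False

False


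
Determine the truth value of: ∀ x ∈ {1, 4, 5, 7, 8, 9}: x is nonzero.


Evaluate the predicate on each element: 1:T, 4:T, 5:T, 7:T, 8:T, 9:T.
Every element satisfies the predicate.

T


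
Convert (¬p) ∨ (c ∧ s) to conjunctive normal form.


Step 1: Distribute ∨ over ∧: (¬p) ∨ (c ∧ s) = ((¬p) ∨ c) ∧ ((¬p) ∨ s).

((¬p) ∨ c) ∧ ((¬p) ∨ s)


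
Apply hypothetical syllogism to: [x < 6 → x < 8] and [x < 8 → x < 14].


Hypothetical syllogism: from (P → Q) and (Q → R), infer (P → R).
Chain the two implications through the shared middle term 'x < 8'.

x < 6 → x < 14


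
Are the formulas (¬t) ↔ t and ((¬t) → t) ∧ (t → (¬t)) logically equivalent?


Compare truth tables:
t | φ | ψ
---------
F | F | F
T | F | F
The columns φ and ψ agree on every row.

Yes, they are logically equivalent.


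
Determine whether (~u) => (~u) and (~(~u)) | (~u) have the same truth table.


Compare truth tables:
u | φ | ψ
---------
False | True | True
True | True | True
The columns φ and ψ agree on every row.

Yes, they are logically equivalent.


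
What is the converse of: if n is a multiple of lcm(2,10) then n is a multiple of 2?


The converse of (P → Q) is (Q → P). It is not in general equivalent to the original.
Here P = 'n is a multiple of lcm(2,10)' and Q = 'n is a multiple of 2'.

If n is a multiple of 2, then n is a multiple of lcm(2,10).


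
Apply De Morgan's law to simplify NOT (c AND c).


De Morgan: the negation of a conjunction is the disjunction of the negations.
Distribute NOT across AND, flipping it to OR, and negate each literal.

(NOT c) OR (NOT c)


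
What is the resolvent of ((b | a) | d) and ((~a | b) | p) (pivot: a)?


The clauses contain complementary literals a and ~a.
Resolution eliminates this pair and disjoins the remaining literals (merging duplicates).

((d | b) | p)


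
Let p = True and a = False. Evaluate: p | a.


Disjunction is false only when both operands are false.
Substitute: p=True, a=False.
True | False evaluates to True.

True


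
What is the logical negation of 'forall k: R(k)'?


¬(forall x: φ) = exists x: ¬φ, and ¬(exists x: φ) = forall x: ¬φ.
Apply to the universal statement.

exists k: ~(R(k))


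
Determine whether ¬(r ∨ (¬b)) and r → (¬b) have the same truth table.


Compare truth tables:
b | r | φ | ψ
-------------
F | F | F | T
T | F | T | T
F | T | F | T
T | T | F | F
They differ at row 1 (b=F, r=F): φ=F but ψ=T.

No, they are not logically equivalent.


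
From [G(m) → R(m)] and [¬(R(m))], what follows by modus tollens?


Modus tollens: from (P → Q) and ¬Q, infer ¬P.
Q = 'R(m)' is denied; since P → Q, P must also fail.

Not (G(m)).


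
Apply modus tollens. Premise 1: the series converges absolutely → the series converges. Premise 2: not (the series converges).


Modus tollens: from (P → Q) and ¬Q, infer ¬P.
Q = 'the series converges' is denied; since P → Q, P must also fail.

Not (the series converges absolutely).


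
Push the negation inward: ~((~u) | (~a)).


De Morgan: the negation of a disjunction is the conjunction of the negations.
Distribute ~ across |, flipping it to &, and negate each literal.

u & a


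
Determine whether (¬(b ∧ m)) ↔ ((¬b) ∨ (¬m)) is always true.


Build the truth table over {b, m}:
b | m | φ
---------
F | F | T
T | F | T
F | T | T
T | T | T
Every row evaluates to true.

Yes, it is a tautology.


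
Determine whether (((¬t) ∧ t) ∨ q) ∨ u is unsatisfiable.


Truth table over {q, t, u}:
q | t | u | φ
-------------
F | F | F | F
T | F | F | T
F | T | F | F
T | T | F | T
F | F | T | T
T | F | T | T
F | T | T | T
T | T | T | T
Satisfying assignment at row 2: q=T, t=F, u=F gives T.

No, it is not a contradiction.


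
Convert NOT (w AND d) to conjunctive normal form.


Step 1: Apply De Morgan: ¬(w ∧ d) = ¬w ∨ ¬d.

(NOT w) OR (NOT d)


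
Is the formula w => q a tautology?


Build the truth table over {q, w}:
q | w | φ
---------
False | False | True
True | False | True
False | True | False
True | True | True
Counterexample at row 3: with q=False, w=True, the formula is False.

No, it is not a tautology.


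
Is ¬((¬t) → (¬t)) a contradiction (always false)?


Truth table over {t}:
t | φ
-----
F | F
T | F
Every row is false.

Yes, it is a contradiction.


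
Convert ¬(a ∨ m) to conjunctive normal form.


Step 1: Apply De Morgan: ¬(a ∨ m) = ¬a ∧ ¬m.

(¬a) ∧ (¬m)


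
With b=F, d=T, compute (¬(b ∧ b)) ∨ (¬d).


Substitute b=F, d=T:
b ∧ b = F ∧ F = F
¬(b ∧ b) = T
¬d = F
(¬(b ∧ b)) ∨ (¬d) = T ∨ F = T

T


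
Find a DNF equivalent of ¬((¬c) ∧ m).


Step 1: Apply De Morgan: ¬((¬c) ∧ m) = ¬(¬c) ∨ ¬m.
Step 2: Eliminate any double negations (¬¬X = X).

c ∨ (¬m)


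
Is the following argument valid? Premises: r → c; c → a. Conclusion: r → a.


This matches the form of hypothetical syllogism: the conclusion follows in every model of the premises.

Valid.


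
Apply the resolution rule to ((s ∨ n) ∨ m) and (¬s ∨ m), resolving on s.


The clauses contain complementary literals s and ¬s.
Resolution eliminates this pair and disjoins the remaining literals (merging duplicates).

(n ∨ m)


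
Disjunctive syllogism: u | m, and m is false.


Disjunctive syllogism: from (P ∨ Q) and ¬P, infer Q.
One disjunct, 'm', is ruled out; the other must hold.

u


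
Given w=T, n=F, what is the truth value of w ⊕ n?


Exclusive or is true when exactly one operand is true.
Substitute: w=T, n=F.
T ⊕ F evaluates to T.

T


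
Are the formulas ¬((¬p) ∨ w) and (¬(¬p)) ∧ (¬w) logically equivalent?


Compare truth tables:
p | w | φ | ψ
-------------
F | F | F | F
T | F | T | T
F | T | F | F
T | T | F | F
The columns φ and ψ agree on every row.

Yes, they are logically equivalent.


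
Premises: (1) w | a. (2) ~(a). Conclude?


Disjunctive syllogism: from (P ∨ Q) and ¬P, infer Q.
One disjunct, 'a', is ruled out; the other must hold.

w


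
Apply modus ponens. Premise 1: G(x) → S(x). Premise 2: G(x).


Modus ponens: from (P → Q) and P, infer Q.
P = 'G(x)' is asserted, and P → Q holds, so Q follows.

S(x).


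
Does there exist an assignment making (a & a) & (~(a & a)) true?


Check all 2 assignments over {a}:
a | φ
-----
False | False
True | False
No assignment makes the formula true.

Unsatisfiable.


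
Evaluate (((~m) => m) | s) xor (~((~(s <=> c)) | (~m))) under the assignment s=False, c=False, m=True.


Substitute s=False, c=False, m=True:
~m = False
(~m) => m = False => True = True
((~m) => m) | s = True | False = True
s <=> c = False <=> False = True
~(s <=> c) = False
~m = False
(~(s <=> c)) | (~m) = False | False = False
~((~(s <=> c)) | (~m)) = True
(((~m) => m) | s) xor (~((~(s <=> c)) | (~m))) = True xor True = False

False


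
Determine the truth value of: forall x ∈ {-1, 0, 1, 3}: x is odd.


Evaluate the predicate on each element: -1:True, 0:False, 1:True, 3:True.
Counterexample x = 0 fails the predicate.

False


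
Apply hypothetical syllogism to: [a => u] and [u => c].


Hypothetical syllogism: from (P → Q) and (Q → R), infer (P → R).
Chain the two implications through the shared middle term 'u'.

a => c


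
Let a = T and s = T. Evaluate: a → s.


Implication is false only when antecedent is true and consequent is false.
Substitute: a=T, s=T.
T → T evaluates to T.

T


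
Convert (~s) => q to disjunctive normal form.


Step 1: Rewrite (¬s) → q as ¬(¬s) ∨ q.
Step 2: Eliminate any double negations (¬¬X = X).

s | q


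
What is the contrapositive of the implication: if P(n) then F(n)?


The contrapositive of (P → Q) is (¬Q → ¬P); it is logically equivalent to the original.
Here P = 'P(n)' and Q = 'F(n)'.

If not (F(n)), then not (P(n)).


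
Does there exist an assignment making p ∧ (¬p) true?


Check all 2 assignments over {p}:
p | φ
-----
F | F
T | F
No assignment makes the formula true.

Unsatisfiable.


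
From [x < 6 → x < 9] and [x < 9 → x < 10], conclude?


Hypothetical syllogism: from (P → Q) and (Q → R), infer (P → R).
Chain the two implications through the shared middle term 'x < 9'.

x < 6 → x < 10


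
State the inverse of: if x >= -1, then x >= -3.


The inverse of (P → Q) is (¬P → ¬Q). It is equivalent to the converse, not to the original.
Here P = 'x >= -1' and Q = 'x >= -3'.

If not (x >= -1), then not (x >= -3).


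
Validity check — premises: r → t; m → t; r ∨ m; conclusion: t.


This matches the form of proof by cases: the conclusion follows in every model of the premises.

Valid.


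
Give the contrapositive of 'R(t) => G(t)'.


The contrapositive of (P → Q) is (¬Q → ¬P); it is logically equivalent to the original.
Here P = 'R(t)' and Q = 'G(t)'.

If not (G(t)), then not (R(t)).


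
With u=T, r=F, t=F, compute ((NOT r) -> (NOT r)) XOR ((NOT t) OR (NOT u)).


Substitute u=T, r=F, t=F:
NOT r = T
NOT r = T
(NOT r) -> (NOT r) = T -> T = T
NOT t = T
NOT u = F
(NOT t) OR (NOT u) = T OR F = T
((NOT r) -> (NOT r)) XOR ((NOT t) OR (NOT u)) = T XOR T = F

F


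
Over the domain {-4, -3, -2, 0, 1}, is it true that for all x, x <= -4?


Evaluate the predicate on each element: -4:T, -3:F, -2:F, 0:F, 1:F.
Counterexample x = -3 fails the predicate.

F


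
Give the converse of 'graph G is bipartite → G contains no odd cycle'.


The converse of (P → Q) is (Q → P). It is not in general equivalent to the original.
Here P = 'graph G is bipartite' and Q = 'G contains no odd cycle'.

If G contains no odd cycle, then graph G is bipartite.


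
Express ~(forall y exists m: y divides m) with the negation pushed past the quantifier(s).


Negation flips each quantifier (∀↔∃) and negates the inner predicate.
¬(forall y exists m: φ) = exists y forall m: ¬φ.

exists y forall m: ~(y divides m)


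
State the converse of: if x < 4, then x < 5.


The converse of (P → Q) is (Q → P). It is not in general equivalent to the original.
Here P = 'x < 4' and Q = 'x < 5'.

If x < 5, then x < 4.


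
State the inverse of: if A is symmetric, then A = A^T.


The inverse of (P → Q) is (¬P → ¬Q). It is equivalent to the converse, not to the original.
Here P = 'A is symmetric' and Q = 'A = A^T'.

If not (A is symmetric), then not (A = A^T).


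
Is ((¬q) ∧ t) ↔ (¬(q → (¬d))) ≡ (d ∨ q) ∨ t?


Compare truth tables:
d | q | t | φ | ψ
-----------------
F | F | F | T | F
T | F | F | T | T
F | T | F | T | T
T | T | F | F | T
F | F | T | F | T
T | F | T | F | T
F | T | T | T | T
T | T | T | F | T
They differ at row 1 (d=F, q=F, t=F): φ=T but ψ=F.

No, they are not logically equivalent.


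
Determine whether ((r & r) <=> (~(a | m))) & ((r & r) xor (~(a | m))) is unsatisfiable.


Truth table over {a, m, r}:
a | m | r | φ
-------------
False | False | False | False
True | False | False | False
False | True | False | False
True | True | False | False
False | False | True | False
True | False | True | False
False | True | True | False
True | True | True | False
Every row is false.

Yes, it is a contradiction.


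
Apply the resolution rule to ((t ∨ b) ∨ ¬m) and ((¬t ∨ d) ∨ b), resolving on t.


The clauses contain complementary literals t and ¬t.
Resolution eliminates this pair and disjoins the remaining literals (merging duplicates).

((¬m ∨ b) ∨ d)


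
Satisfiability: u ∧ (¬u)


Check all 2 assignments over {u}:
u | φ
-----
F | F
T | F
No assignment makes the formula true.

Unsatisfiable.


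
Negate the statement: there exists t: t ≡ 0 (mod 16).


¬(for all x: φ) = there exists x: ¬φ, and ¬(there exists x: φ) = for all x: ¬φ.
Apply to the existential statement.

for all t: NOT(t ≡ 0 (mod 16))


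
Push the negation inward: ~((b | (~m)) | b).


De Morgan: the negation of a disjunction is the conjunction of the negations.
Distribute ~ across |, flipping it to &, and negate each literal.

((~b) & m) & (~b)


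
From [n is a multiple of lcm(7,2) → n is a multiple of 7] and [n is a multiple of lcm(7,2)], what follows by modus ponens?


Modus ponens: from (P → Q) and P, infer Q.
P = 'n is a multiple of lcm(7,2)' is asserted, and P → Q holds, so Q follows.

n is a multiple of 7.


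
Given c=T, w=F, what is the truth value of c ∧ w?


Conjunction is true only when both operands are true.
Substitute: c=T, w=F.
T ∧ F evaluates to F.

F


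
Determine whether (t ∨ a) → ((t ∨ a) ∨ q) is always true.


Build the truth table over {a, q, t}:
a | q | t | φ
-------------
F | F | F | T
T | F | F | T
F | T | F | T
T | T | F | T
F | F | T | T
T | F | T | T
F | T | T | T
T | T | T | T
Every row evaluates to true.

Yes, it is a tautology.


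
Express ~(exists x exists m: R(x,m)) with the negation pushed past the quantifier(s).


Negation flips each quantifier (∀↔∃) and negates the inner predicate.
¬(exists x exists m: φ) = forall x forall m: ¬φ.

forall x forall m: ~(R(x,m))


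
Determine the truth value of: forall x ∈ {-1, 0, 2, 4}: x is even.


Evaluate the predicate on each element: -1:False, 0:True, 2:True, 4:True.
Counterexample x = -1 fails the predicate.

False


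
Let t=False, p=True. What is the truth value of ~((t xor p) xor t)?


Substitute t=False, p=True:
t xor p = False xor True = True
(t xor p) xor t = True xor False = True
~((t xor p) xor t) = False

False


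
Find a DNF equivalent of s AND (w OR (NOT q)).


Step 1: Distribute ∧ over ∨: s ∧ (w ∨ (¬q)) = (s ∧ w) ∨ (s ∧ (¬q)).

(s AND w) OR (s AND (NOT q))


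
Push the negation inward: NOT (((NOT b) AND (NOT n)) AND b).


De Morgan: the negation of a conjunction is the disjunction of the negations.
Distribute NOT across AND, flipping it to OR, and negate each literal.

(b OR n) OR (NOT b)


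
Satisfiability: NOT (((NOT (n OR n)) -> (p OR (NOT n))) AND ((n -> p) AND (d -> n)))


Search for a satisfying assignment over {d, n, p}.
Try d=T, n=F, p=F: the formula evaluates to T.
A satisfying assignment exists.

Satisfiable.


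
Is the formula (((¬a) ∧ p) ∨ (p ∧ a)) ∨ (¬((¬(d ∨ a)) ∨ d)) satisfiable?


Search for a satisfying assignment over {a, d, p}.
Try a=T, d=F, p=F: the formula evaluates to T.
A satisfying assignment exists.

Satisfiable.


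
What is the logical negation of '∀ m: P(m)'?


¬(∀ x: φ) = ∃ x: ¬φ, and ¬(∃ x: φ) = ∀ x: ¬φ.
Apply to the universal statement.

∃ m: ¬(P(m))


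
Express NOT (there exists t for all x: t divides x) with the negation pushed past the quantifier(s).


Negation flips each quantifier (∀↔∃) and negates the inner predicate.
¬(there exists t for all x: φ) = for all t there exists x: ¬φ.

for all t there exists x: NOT(t divides x)


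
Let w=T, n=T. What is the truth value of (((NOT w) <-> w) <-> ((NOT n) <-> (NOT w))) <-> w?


Substitute w=T, n=T:
NOT w = F
(NOT w) <-> w = F <-> T = F
NOT n = F
NOT w = F
(NOT n) <-> (NOT w) = F <-> F = T
((NOT w) <-> w) <-> ((NOT n) <-> (NOT w)) = F <-> T = F
(((NOT w) <-> w) <-> ((NOT n) <-> (NOT w))) <-> w = F <-> T = F

F


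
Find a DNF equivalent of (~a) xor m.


Step 1: (¬a) ⊕ m is true exactly when they disagree: ((¬a) ∧ ¬m) ∨ (¬(¬a) ∧ m).
Step 2: Eliminate any double negations (¬¬X = X).

((~a) & (~m)) | (a & m)


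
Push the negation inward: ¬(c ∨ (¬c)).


De Morgan: the negation of a disjunction is the conjunction of the negations.
Distribute ¬ across ∨, flipping it to ∧, and negate each literal.

(¬c) ∧ c


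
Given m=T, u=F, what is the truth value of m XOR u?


Exclusive or is true when exactly one operand is true.
Substitute: m=T, u=F.
T XOR F evaluates to T.

T


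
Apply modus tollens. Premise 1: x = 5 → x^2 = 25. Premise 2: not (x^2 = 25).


Modus tollens: from (P → Q) and ¬Q, infer ¬P.
Q = 'x^2 = 25' is denied; since P → Q, P must also fail.

Not (x = 5).


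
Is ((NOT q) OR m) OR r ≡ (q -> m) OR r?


Compare truth tables:
m | q | r | φ | ψ
-----------------
F | F | F | T | T
T | F | F | T | T
F | T | F | F | F
T | T | F | T | T
F | F | T | T | T
T | F | T | T | T
F | T | T | T | T
T | T | T | T | T
The columns φ and ψ agree on every row.

Yes, they are logically equivalent.


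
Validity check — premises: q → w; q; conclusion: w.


This matches the form of modus ponens: the conclusion follows in every model of the premises.

Valid.


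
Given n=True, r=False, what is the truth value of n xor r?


Exclusive or is true when exactly one operand is true.
Substitute: n=True, r=False.
True xor False evaluates to True.

True


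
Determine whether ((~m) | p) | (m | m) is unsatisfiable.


Truth table over {m, p}:
m | p | φ
---------
False | False | True
True | False | True
False | True | True
True | True | True
Satisfying assignment at row 1: m=False, p=False gives True.

No, it is not a contradiction.


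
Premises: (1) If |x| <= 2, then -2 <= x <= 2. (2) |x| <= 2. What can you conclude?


Modus ponens: from (P → Q) and P, infer Q.
P = '|x| <= 2' is asserted, and P → Q holds, so Q follows.

-2 <= x <= 2.


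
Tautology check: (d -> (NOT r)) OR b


Build the truth table over {b, d, r}:
b | d | r | φ
-------------
F | F | F | T
T | F | F | T
F | T | F | T
T | T | F | T
F | F | T | T
T | F | T | T
F | T | T | F
T | T | T | T
Counterexample at row 7: with b=F, d=T, r=T, the formula is F.

No, it is not a tautology.


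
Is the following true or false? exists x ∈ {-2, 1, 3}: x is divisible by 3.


Evaluate the predicate on each element: -2:False, 1:False, 3:True.
Witness x = 3 satisfies the predicate.

True


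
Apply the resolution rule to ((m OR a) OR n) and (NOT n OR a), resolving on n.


The clauses contain complementary literals n and NOTn.
Resolution eliminates this pair and disjoins the remaining literals (merging duplicates).

(a OR m)


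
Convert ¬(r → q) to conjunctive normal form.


Step 1: Rewrite r → q as ¬r ∨ q.
Step 2: Negate: ¬(¬r ∨ q) = r ∧ ¬q (De Morgan + double negation).

r ∧ (¬q)


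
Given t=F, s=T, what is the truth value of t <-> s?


Biconditional is true when both operands have the same truth value.
Substitute: t=F, s=T.
F <-> T evaluates to F.

F


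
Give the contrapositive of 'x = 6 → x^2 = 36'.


The contrapositive of (P → Q) is (¬Q → ¬P); it is logically equivalent to the original.
Here P = 'x = 6' and Q = 'x^2 = 36'.

If not (x^2 = 36), then not (x = 6).


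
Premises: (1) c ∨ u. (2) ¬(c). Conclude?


Disjunctive syllogism: from (P ∨ Q) and ¬P, infer Q.
One disjunct, 'c', is ruled out; the other must hold.

u


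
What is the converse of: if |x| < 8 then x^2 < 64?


The converse of (P → Q) is (Q → P). It is not in general equivalent to the original.
Here P = '|x| < 8' and Q = 'x^2 < 64'.

If x^2 < 64, then |x| < 8.


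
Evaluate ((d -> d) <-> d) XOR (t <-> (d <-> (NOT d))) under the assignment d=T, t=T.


Substitute d=T, t=T:
d -> d = T -> T = T
(d -> d) <-> d = T <-> T = T
NOT d = F
d <-> (NOT d) = T <-> F = F
t <-> (d <-> (NOT d)) = T <-> F = F
((d -> d) <-> d) XOR (t <-> (d <-> (NOT d))) = T XOR F = T

T


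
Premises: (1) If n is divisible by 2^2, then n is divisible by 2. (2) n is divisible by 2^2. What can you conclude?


Modus ponens: from (P → Q) and P, infer Q.
P = 'n is divisible by 2^2' is asserted, and P → Q holds, so Q follows.

n is divisible by 2.


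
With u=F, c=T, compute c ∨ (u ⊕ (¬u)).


Substitute u=F, c=T:
¬u = T
u ⊕ (¬u) = F ⊕ T = T
c ∨ (u ⊕ (¬u)) = T ∨ T = T

T


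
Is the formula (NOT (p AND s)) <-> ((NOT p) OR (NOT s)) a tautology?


Build the truth table over {p, s}:
p | s | φ
---------
F | F | T
T | F | T
F | T | T
T | T | T
Every row evaluates to true.

Yes, it is a tautology.


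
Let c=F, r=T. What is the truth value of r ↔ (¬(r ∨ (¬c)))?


Substitute c=F, r=T:
¬c = T
r ∨ (¬c) = T ∨ T = T
¬(r ∨ (¬c)) = F
r ↔ (¬(r ∨ (¬c))) = T ↔ F = F

F


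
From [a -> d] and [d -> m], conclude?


Hypothetical syllogism: from (P → Q) and (Q → R), infer (P → R).
Chain the two implications through the shared middle term 'd'.

a -> m


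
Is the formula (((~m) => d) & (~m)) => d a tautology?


Build the truth table over {d, m}:
d | m | φ
---------
False | False | True
True | False | True
False | True | True
True | True | True
Every row evaluates to true.

Yes, it is a tautology.


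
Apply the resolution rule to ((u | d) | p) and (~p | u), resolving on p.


The clauses contain complementary literals p and ~p.
Resolution eliminates this pair and disjoins the remaining literals (merging duplicates).

(u | d)


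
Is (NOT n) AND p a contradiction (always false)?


Truth table over {n, p}:
n | p | φ
---------
F | F | F
T | F | F
F | T | T
T | T | F
Satisfying assignment at row 3: n=F, p=T gives T.

No, it is not a contradiction.


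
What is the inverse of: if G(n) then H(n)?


The inverse of (P → Q) is (¬P → ¬Q). It is equivalent to the converse, not to the original.
Here P = 'G(n)' and Q = 'H(n)'.

If not (G(n)), then not (H(n)).


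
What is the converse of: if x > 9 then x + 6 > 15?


The converse of (P → Q) is (Q → P). It is not in general equivalent to the original.
Here P = 'x > 9' and Q = 'x + 6 > 15'.

If x + 6 > 15, then x > 9.


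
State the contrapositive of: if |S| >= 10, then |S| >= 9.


The contrapositive of (P → Q) is (¬Q → ¬P); it is logically equivalent to the original.
Here P = '|S| >= 10' and Q = '|S| >= 9'.

If not (|S| >= 9), then not (|S| >= 10).


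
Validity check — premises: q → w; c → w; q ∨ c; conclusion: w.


This matches the form of proof by cases: the conclusion follows in every model of the premises.

Valid.


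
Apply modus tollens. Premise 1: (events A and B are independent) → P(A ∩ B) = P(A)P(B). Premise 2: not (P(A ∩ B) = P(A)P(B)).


Modus tollens: from (P → Q) and ¬Q, infer ¬P.
Q = 'P(A ∩ B) = P(A)P(B)' is denied; since P → Q, P must also fail.

Not ((events A and B are independent)).


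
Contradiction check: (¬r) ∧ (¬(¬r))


Truth table over {r}:
r | φ
-----
F | F
T | F
Every row is false.

Yes, it is a contradiction.


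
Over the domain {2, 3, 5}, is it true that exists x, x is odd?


Evaluate the predicate on each element: 2:False, 3:True, 5:True.
Witness x = 3 satisfies the predicate.

True


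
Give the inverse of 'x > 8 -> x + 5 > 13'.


The inverse of (P → Q) is (¬P → ¬Q). It is equivalent to the converse, not to the original.
Here P = 'x > 8' and Q = 'x + 5 > 13'.

If not (x > 8), then not (x + 5 > 13).


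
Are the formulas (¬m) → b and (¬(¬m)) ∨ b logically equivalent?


Compare truth tables:
b | m | φ | ψ
-------------
F | F | F | F
T | F | T | T
F | T | T | T
T | T | T | T
The columns φ and ψ agree on every row.

Yes, they are logically equivalent.


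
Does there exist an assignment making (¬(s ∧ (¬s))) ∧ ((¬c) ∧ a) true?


Search for a satisfying assignment over {a, c, s}.
Try a=T, c=F, s=F: the formula evaluates to T.
A satisfying assignment exists.

Satisfiable.


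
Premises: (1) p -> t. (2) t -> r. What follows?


Hypothetical syllogism: from (P → Q) and (Q → R), infer (P → R).
Chain the two implications through the shared middle term 't'.

p -> r


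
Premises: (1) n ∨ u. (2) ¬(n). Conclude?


Disjunctive syllogism: from (P ∨ Q) and ¬P, infer Q.
One disjunct, 'n', is ruled out; the other must hold.

u


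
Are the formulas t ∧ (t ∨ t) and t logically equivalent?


Compare truth tables:
t | φ | ψ
---------
F | F | F
T | T | T
The columns φ and ψ agree on every row.

Yes, they are logically equivalent.


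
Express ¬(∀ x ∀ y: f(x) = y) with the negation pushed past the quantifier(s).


Negation flips each quantifier (∀↔∃) and negates the inner predicate.
¬(∀ x ∀ y: φ) = ∃ x ∃ y: ¬φ.

∃ x ∃ y: ¬(f(x) = y)


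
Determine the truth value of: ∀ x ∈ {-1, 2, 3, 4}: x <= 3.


Evaluate the predicate on each element: -1:T, 2:T, 3:T, 4:F.
Counterexample x = 4 fails the predicate.

F


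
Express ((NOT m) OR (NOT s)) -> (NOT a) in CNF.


Step 1: Rewrite as ¬((¬m) ∨ (¬s)) ∨ (¬a) = (¬(¬m) ∧ ¬(¬s)) ∨ (¬a).
Step 2: Distribute ∨ over ∧.
Step 3: Eliminate any double negations (¬¬X = X).

(m OR (NOT a)) AND (s OR (NOT a))


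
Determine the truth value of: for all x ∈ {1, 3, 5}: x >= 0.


Evaluate the predicate on each element: 1:T, 3:T, 5:T.
Every element satisfies the predicate.

T


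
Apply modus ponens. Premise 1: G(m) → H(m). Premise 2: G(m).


Modus ponens: from (P → Q) and P, infer Q.
P = 'G(m)' is asserted, and P → Q holds, so Q follows.

H(m).


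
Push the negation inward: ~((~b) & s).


De Morgan: the negation of a conjunction is the disjunction of the negations.
Distribute ~ across &, flipping it to |, and negate each literal.

b | (~s)


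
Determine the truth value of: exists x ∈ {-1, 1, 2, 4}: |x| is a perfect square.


Evaluate the predicate on each element: -1:True, 1:True, 2:False, 4:True.
Witness x = -1 satisfies the predicate.

True


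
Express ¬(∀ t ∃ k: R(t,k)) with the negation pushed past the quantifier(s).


Negation flips each quantifier (∀↔∃) and negates the inner predicate.
¬(∀ t ∃ k: φ) = ∃ t ∀ k: ¬φ.

∃ t ∀ k: ¬(R(t,k))


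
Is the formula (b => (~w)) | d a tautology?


Build the truth table over {b, d, w}:
b | d | w | φ
-------------
False | False | False | True
True | False | False | True
False | True | False | True
True | True | False | True
False | False | True | True
True | False | True | False
False | True | True | True
True | True | True | True
Counterexample at row 6: with b=True, d=False, w=True, the formula is False.

No, it is not a tautology.


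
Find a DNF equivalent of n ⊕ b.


Step 1: n ⊕ b is true exactly when they disagree: (n ∧ ¬b) ∨ (¬n ∧ b).

(n ∧ (¬b)) ∨ ((¬n) ∧ b)


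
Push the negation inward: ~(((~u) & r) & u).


De Morgan: the negation of a conjunction is the disjunction of the negations.
Distribute ~ across &, flipping it to |, and negate each literal.

(u | (~r)) | (~u)


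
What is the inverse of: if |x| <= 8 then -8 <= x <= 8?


The inverse of (P → Q) is (¬P → ¬Q). It is equivalent to the converse, not to the original.
Here P = '|x| <= 8' and Q = '-8 <= x <= 8'.

If not (|x| <= 8), then not (-8 <= x <= 8).


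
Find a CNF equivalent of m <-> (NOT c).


Step 1: Rewrite m ↔ (¬c) as (m → (¬c)) ∧ ((¬c) → m).
Step 2: Rewrite each implication as a disjunction.
Step 3: Eliminate any double negations (¬¬X = X).

((NOT m) OR (NOT c)) AND (c OR m)


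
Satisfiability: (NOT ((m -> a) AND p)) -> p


Search for a satisfying assignment over {a, m, p}.
Try a=F, m=F, p=T: the formula evaluates to T.
A satisfying assignment exists.

Satisfiable.


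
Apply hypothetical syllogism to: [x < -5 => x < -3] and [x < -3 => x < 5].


Hypothetical syllogism: from (P → Q) and (Q → R), infer (P → R).
Chain the two implications through the shared middle term 'x < -3'.

x < -5 => x < 5


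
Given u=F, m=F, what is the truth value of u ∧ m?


Conjunction is true only when both operands are true.
Substitute: u=F, m=F.
F ∧ F evaluates to F.

F


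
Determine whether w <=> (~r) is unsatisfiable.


Truth table over {r, w}:
r | w | φ
---------
False | False | False
True | False | True
False | True | True
True | True | False
Satisfying assignment at row 2: r=True, w=False gives True.

No, it is not a contradiction.


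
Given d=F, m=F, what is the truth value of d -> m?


Implication is false only when antecedent is true and consequent is false.
Substitute: d=F, m=F.
F -> F evaluates to T.

T


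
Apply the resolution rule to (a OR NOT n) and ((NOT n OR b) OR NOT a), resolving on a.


The clauses contain complementary literals a and NOTa.
Resolution eliminates this pair and disjoins the remaining literals (merging duplicates).

(NOT n OR b)


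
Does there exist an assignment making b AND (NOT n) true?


Search for a satisfying assignment over {b, n}.
Try b=T, n=F: the formula evaluates to T.
A satisfying assignment exists.

Satisfiable.


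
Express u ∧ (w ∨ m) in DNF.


Step 1: Distribute ∧ over ∨: u ∧ (w ∨ m) = (u ∧ w) ∨ (u ∧ m).

(u ∧ w) ∨ (u ∧ m)


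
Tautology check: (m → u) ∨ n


Build the truth table over {m, n, u}:
m | n | u | φ
-------------
F | F | F | T
T | F | F | F
F | T | F | T
T | T | F | T
F | F | T | T
T | F | T | T
F | T | T | T
T | T | T | T
Counterexample at row 2: with m=T, n=F, u=F, the formula is F.

No, it is not a tautology.


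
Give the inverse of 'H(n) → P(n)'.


The inverse of (P → Q) is (¬P → ¬Q). It is equivalent to the converse, not to the original.
Here P = 'H(n)' and Q = 'P(n)'.

If not (H(n)), then not (P(n)).


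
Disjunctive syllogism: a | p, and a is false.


Disjunctive syllogism: from (P ∨ Q) and ¬P, infer Q.
One disjunct, 'a', is ruled out; the other must hold.

p


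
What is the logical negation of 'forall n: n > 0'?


¬(forall x: φ) = exists x: ¬φ, and ¬(exists x: φ) = forall x: ¬φ.
Apply to the universal statement.

exists n: ~(n > 0)


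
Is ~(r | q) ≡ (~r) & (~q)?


Compare truth tables:
q | r | φ | ψ
-------------
False | False | True | True
True | False | False | False
False | True | False | False
True | True | False | False
The columns φ and ψ agree on every row.

Yes, they are logically equivalent.


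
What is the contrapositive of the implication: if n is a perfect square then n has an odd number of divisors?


The contrapositive of (P → Q) is (¬Q → ¬P); it is logically equivalent to the original.
Here P = 'n is a perfect square' and Q = 'n has an odd number of divisors'.

If not (n has an odd number of divisors), then not (n is a perfect square).


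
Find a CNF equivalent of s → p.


Step 1: Rewrite s → p as ¬s ∨ p.

(¬s) ∨ p


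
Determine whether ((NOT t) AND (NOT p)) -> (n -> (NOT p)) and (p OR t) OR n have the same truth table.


Compare truth tables:
n | p | t | φ | ψ
-----------------
F | F | F | T | F
T | F | F | T | T
F | T | F | T | T
T | T | F | T | T
F | F | T | T | T
T | F | T | T | T
F | T | T | T | T
T | T | T | T | T
They differ at row 1 (n=F, p=F, t=F): φ=T but ψ=F.

No, they are not logically equivalent.


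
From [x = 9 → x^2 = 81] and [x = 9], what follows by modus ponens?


Modus ponens: from (P → Q) and P, infer Q.
P = 'x = 9' is asserted, and P → Q holds, so Q follows.

x^2 = 81.


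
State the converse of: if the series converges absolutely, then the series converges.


The converse of (P → Q) is (Q → P). It is not in general equivalent to the original.
Here P = 'the series converges absolutely' and Q = 'the series converges'.

If the series converges, then the series converges absolutely.


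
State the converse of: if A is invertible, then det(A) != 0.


The converse of (P → Q) is (Q → P). It is not in general equivalent to the original.
Here P = 'A is invertible' and Q = 'det(A) != 0'.

If det(A) != 0, then A is invertible.


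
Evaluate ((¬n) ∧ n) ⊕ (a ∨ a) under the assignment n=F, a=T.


Substitute n=F, a=T:
¬n = T
(¬n) ∧ n = T ∧ F = F
a ∨ a = T ∨ T = T
((¬n) ∧ n) ⊕ (a ∨ a) = F ⊕ T = T

T


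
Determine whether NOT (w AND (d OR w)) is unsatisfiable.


Truth table over {d, w}:
d | w | φ
---------
F | F | T
T | F | T
F | T | F
T | T | F
Satisfying assignment at row 1: d=F, w=F gives T.

No, it is not a contradiction.


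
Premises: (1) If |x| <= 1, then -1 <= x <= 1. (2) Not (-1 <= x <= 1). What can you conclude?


Modus tollens: from (P → Q) and ¬Q, infer ¬P.
Q = '-1 <= x <= 1' is denied; since P → Q, P must also fail.

Not (|x| <= 1).


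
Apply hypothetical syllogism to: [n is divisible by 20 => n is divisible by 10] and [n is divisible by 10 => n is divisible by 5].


Hypothetical syllogism: from (P → Q) and (Q → R), infer (P → R).
Chain the two implications through the shared middle term 'n is divisible by 10'.

n is divisible by 20 => n is divisible by 5


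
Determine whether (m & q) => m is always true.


Build the truth table over {m, q}:
m | q | φ
---------
False | False | True
True | False | True
False | True | True
True | True | True
Every row evaluates to true.

Yes, it is a tautology.


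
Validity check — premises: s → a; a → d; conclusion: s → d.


This matches the form of hypothetical syllogism: the conclusion follows in every model of the premises.

Valid.


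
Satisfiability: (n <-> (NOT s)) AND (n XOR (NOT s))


Check all 4 assignments over {n, s}:
n | s | φ
---------
F | F | F
T | F | F
F | T | F
T | T | F
No assignment makes the formula true.

Unsatisfiable.


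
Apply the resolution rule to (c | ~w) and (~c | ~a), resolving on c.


The clauses contain complementary literals c and ~c.
Resolution eliminates this pair and disjoins the remaining literals (merging duplicates).

(~w | ~a)


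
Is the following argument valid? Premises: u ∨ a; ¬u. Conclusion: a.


This matches the form of disjunctive syllogism: the conclusion follows in every model of the premises.

Valid.


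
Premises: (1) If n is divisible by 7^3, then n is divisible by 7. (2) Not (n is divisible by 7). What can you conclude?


Modus tollens: from (P → Q) and ¬Q, infer ¬P.
Q = 'n is divisible by 7' is denied; since P → Q, P must also fail.

Not (n is divisible by 7^3).


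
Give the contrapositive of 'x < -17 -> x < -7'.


The contrapositive of (P → Q) is (¬Q → ¬P); it is logically equivalent to the original.
Here P = 'x < -17' and Q = 'x < -7'.

If not (x < -7), then not (x < -17).


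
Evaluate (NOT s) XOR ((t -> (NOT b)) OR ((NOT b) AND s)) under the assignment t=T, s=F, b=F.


Substitute t=T, s=F, b=F:
NOT s = T
NOT b = T
t -> (NOT b) = T -> T = T
NOT b = T
(NOT b) AND s = T AND F = F
(t -> (NOT b)) OR ((NOT b) AND s) = T OR F = T
(NOT s) XOR ((t -> (NOT b)) OR ((NOT b) AND s)) = T XOR T = F

F


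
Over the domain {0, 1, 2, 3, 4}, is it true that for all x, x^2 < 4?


Evaluate the predicate on each element: 0:T, 1:T, 2:F, 3:F, 4:F.
Counterexample x = 2 fails the predicate.

F


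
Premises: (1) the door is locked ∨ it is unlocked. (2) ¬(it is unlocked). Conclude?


Disjunctive syllogism: from (P ∨ Q) and ¬P, infer Q.
One disjunct, 'it is unlocked', is ruled out; the other must hold.

the door is locked


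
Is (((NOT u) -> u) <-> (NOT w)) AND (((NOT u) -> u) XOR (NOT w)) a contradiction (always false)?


Truth table over {u, w}:
u | w | φ
---------
F | F | F
T | F | F
F | T | F
T | T | F
Every row is false.

Yes, it is a contradiction.


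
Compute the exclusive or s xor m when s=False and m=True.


Exclusive or is true when exactly one operand is true.
Substitute: s=False, m=True.
False xor True evaluates to True.

True


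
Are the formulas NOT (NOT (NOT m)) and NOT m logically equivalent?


Compare truth tables:
m | φ | ψ
---------
F | T | T
T | F | F
The columns φ and ψ agree on every row.

Yes, they are logically equivalent.
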